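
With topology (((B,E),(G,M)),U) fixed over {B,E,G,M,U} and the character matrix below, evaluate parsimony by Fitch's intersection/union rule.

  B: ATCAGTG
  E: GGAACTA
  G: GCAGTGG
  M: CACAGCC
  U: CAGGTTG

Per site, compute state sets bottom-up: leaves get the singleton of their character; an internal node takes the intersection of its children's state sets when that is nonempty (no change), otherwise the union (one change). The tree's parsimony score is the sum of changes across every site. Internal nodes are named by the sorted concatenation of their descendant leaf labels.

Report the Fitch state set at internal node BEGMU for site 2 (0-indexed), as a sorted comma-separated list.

[col 0] BE: children B:{A}, E:{G} ∪→ {A,G}; cost 1
[col 0] GM: children G:{G}, M:{C} ∪→ {C,G}; cost 1
[col 0] BEGM: children BE:{A,G}, GM:{C,G} ∩→ {G}; cost 0
[col 0] BEGMU: children BEGM:{G}, U:{C} ∪→ {C,G}; cost 1
[col 1] BE: children B:{T}, E:{G} ∪→ {G,T}; cost 1
[col 1] GM: children G:{C}, M:{A} ∪→ {A,C}; cost 1
[col 1] BEGM: children BE:{G,T}, GM:{A,C} ∪→ {A,C,G,T}; cost 1
[col 1] BEGMU: children BEGM:{A,C,G,T}, U:{A} ∩→ {A}; cost 0
[col 2] BE: children B:{C}, E:{A} ∪→ {A,C}; cost 1
[col 2] GM: children G:{A}, M:{C} ∪→ {A,C}; cost 1
[col 2] BEGM: children BE:{A,C}, GM:{A,C} ∩→ {A,C}; cost 0
[col 2] BEGMU: children BEGM:{A,C}, U:{G} ∪→ {A,C,G}; cost 1
[col 3] BE: children B:{A}, E:{A} ∩→ {A}; cost 0
[col 3] GM: children G:{G}, M:{A} ∪→ {A,G}; cost 1
[col 3] BEGM: children BE:{A}, GM:{A,G} ∩→ {A}; cost 0
[col 3] BEGMU: children BEGM:{A}, U:{G} ∪→ {A,G}; cost 1
[col 4] BE: children B:{G}, E:{C} ∪→ {C,G}; cost 1
[col 4] GM: children G:{T}, M:{G} ∪→ {G,T}; cost 1
[col 4] BEGM: children BE:{C,G}, GM:{G,T} ∩→ {G}; cost 0
[col 4] BEGMU: children BEGM:{G}, U:{T} ∪→ {G,T}; cost 1
[col 5] BE: children B:{T}, E:{T} ∩→ {T}; cost 0
[col 5] GM: children G:{G}, M:{C} ∪→ {C,G}; cost 1
[col 5] BEGM: children BE:{T}, GM:{C,G} ∪→ {C,G,T}; cost 1
[col 5] BEGMU: children BEGM:{C,G,T}, U:{T} ∩→ {T}; cost 0
[col 6] BE: children B:{G}, E:{A} ∪→ {A,G}; cost 1
[col 6] GM: children G:{G}, M:{C} ∪→ {C,G}; cost 1
[col 6] BEGM: children BE:{A,G}, GM:{C,G} ∩→ {G}; cost 0
[col 6] BEGMU: children BEGM:{G}, U:{G} ∩→ {G}; cost 0
per-site changes: [3, 3, 3, 2, 3, 2, 2]; total = 18

A,C,G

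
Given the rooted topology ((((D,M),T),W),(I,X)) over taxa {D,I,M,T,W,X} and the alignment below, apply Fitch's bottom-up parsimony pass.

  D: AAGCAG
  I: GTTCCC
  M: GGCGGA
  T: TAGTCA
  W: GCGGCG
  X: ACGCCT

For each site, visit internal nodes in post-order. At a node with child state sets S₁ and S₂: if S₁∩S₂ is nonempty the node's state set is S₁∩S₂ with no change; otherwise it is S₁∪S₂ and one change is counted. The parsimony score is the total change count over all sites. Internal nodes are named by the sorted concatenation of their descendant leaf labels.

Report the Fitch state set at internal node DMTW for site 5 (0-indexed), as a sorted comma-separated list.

A,G

[col 0] DM: children D:{A}, M:{G} ∪→ {A,G}; cost 1
[col 0] DMT: children DM:{A,G}, T:{T} ∪→ {A,G,T}; cost 1
[col 0] DMTW: children DMT:{A,G,T}, W:{G} ∩→ {G}; cost 0
[col 0] IX: children I:{G}, X:{A} ∪→ {A,G}; cost 1
[col 0] DIMTWX: children DMTW:{G}, IX:{A,G} ∩→ {G}; cost 0
[col 1] DM: children D:{A}, M:{G} ∪→ {A,G}; cost 1
[col 1] DMT: children DM:{A,G}, T:{A} ∩→ {A}; cost 0
[col 1] DMTW: children DMT:{A}, W:{C} ∪→ {A,C}; cost 1
[col 1] IX: children I:{T}, X:{C} ∪→ {C,T}; cost 1
[col 1] DIMTWX: children DMTW:{A,C}, IX:{C,T} ∩→ {C}; cost 0
[col 2] DM: children D:{G}, M:{C} ∪→ {C,G}; cost 1
[col 2] DMT: children DM:{C,G}, T:{G} ∩→ {G}; cost 0
[col 2] DMTW: children DMT:{G}, W:{G} ∩→ {G}; cost 0
[col 2] IX: children I:{T}, X:{G} ∪→ {G,T}; cost 1
[col 2] DIMTWX: children DMTW:{G}, IX:{G,T} ∩→ {G}; cost 0
[col 3] DM: children D:{C}, M:{G} ∪→ {C,G}; cost 1
[col 3] DMT: children DM:{C,G}, T:{T} ∪→ {C,G,T}; cost 1
[col 3] DMTW: children DMT:{C,G,T}, W:{G} ∩→ {G}; cost 0
[col 3] IX: children I:{C}, X:{C} ∩→ {C}; cost 0
[col 3] DIMTWX: children DMTW:{G}, IX:{C} ∪→ {C,G}; cost 1
[col 4] DM: children D:{A}, M:{G} ∪→ {A,G}; cost 1
[col 4] DMT: children DM:{A,G}, T:{C} ∪→ {A,C,G}; cost 1
[col 4] DMTW: children DMT:{A,C,G}, W:{C} ∩→ {C}; cost 0
[col 4] IX: children I:{C}, X:{C} ∩→ {C}; cost 0
[col 4] DIMTWX: children DMTW:{C}, IX:{C} ∩→ {C}; cost 0
[col 5] DM: children D:{G}, M:{A} ∪→ {A,G}; cost 1
[col 5] DMT: children DM:{A,G}, T:{A} ∩→ {A}; cost 0
[col 5] DMTW: children DMT:{A}, W:{G} ∪→ {A,G}; cost 1
[col 5] IX: children I:{C}, X:{T} ∪→ {C,T}; cost 1
[col 5] DIMTWX: children DMTW:{A,G}, IX:{C,T} ∪→ {A,C,G,T}; cost 1
per-site changes: [3, 3, 2, 3, 2, 4]; total = 17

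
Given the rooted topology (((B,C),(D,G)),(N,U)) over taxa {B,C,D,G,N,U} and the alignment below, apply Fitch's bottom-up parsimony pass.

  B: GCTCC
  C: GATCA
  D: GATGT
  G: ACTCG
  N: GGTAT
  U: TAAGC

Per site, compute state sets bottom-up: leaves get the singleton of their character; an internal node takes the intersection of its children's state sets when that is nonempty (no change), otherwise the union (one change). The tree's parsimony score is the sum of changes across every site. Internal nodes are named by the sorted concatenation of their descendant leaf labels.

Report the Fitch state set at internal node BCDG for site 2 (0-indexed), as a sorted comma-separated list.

T

site 0, node BC: B={G} ∩ C={G} → {G} (+0)
site 0, node DG: D={G} ∪ G={A} → {A,G} (+1)
site 0, node BCDG: BC={G} ∩ DG={A,G} → {G} (+0)
site 0, node NU: N={G} ∪ U={T} → {G,T} (+1)
site 0, node BCDGNU: BCDG={G} ∩ NU={G,T} → {G} (+0)
site 1, node BC: B={C} ∪ C={A} → {A,C} (+1)
site 1, node DG: D={A} ∪ G={C} → {A,C} (+1)
site 1, node BCDG: BC={A,C} ∩ DG={A,C} → {A,C} (+0)
site 1, node NU: N={G} ∪ U={A} → {A,G} (+1)
site 1, node BCDGNU: BCDG={A,C} ∩ NU={A,G} → {A} (+0)
site 2, node BC: B={T} ∩ C={T} → {T} (+0)
site 2, node DG: D={T} ∩ G={T} → {T} (+0)
site 2, node BCDG: BC={T} ∩ DG={T} → {T} (+0)
site 2, node NU: N={T} ∪ U={A} → {A,T} (+1)
site 2, node BCDGNU: BCDG={T} ∩ NU={A,T} → {T} (+0)
site 3, node BC: B={C} ∩ C={C} → {C} (+0)
site 3, node DG: D={G} ∪ G={C} → {C,G} (+1)
site 3, node BCDG: BC={C} ∩ DG={C,G} → {C} (+0)
site 3, node NU: N={A} ∪ U={G} → {A,G} (+1)
site 3, node BCDGNU: BCDG={C} ∪ NU={A,G} → {A,C,G} (+1)
site 4, node BC: B={C} ∪ C={A} → {A,C} (+1)
site 4, node DG: D={T} ∪ G={G} → {G,T} (+1)
site 4, node BCDG: BC={A,C} ∪ DG={G,T} → {A,C,G,T} (+1)
site 4, node NU: N={T} ∪ U={C} → {C,T} (+1)
site 4, node BCDGNU: BCDG={A,C,G,T} ∩ NU={C,T} → {C,T} (+0)
per-site changes: [2, 3, 1, 3, 4]; total = 13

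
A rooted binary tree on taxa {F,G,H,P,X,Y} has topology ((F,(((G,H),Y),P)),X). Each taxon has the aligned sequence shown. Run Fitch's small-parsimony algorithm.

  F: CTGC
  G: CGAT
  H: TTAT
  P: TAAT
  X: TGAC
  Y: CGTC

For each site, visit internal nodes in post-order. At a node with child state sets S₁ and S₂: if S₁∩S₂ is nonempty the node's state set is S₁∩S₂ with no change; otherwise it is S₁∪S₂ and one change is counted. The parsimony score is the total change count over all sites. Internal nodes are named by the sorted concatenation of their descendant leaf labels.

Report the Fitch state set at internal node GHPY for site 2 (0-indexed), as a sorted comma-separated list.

site 0, node GH: G={C} ∪ H={T} → {C,T} (+1)
site 0, node GHY: GH={C,T} ∩ Y={C} → {C} (+0)
site 0, node GHPY: GHY={C} ∪ P={T} → {C,T} (+1)
site 0, node FGHPY: F={C} ∩ GHPY={C,T} → {C} (+0)
site 0, node FGHPXY: FGHPY={C} ∪ X={T} → {C,T} (+1)
site 1, node GH: G={G} ∪ H={T} → {G,T} (+1)
site 1, node GHY: GH={G,T} ∩ Y={G} → {G} (+0)
site 1, node GHPY: GHY={G} ∪ P={A} → {A,G} (+1)
site 1, node FGHPY: F={T} ∪ GHPY={A,G} → {A,G,T} (+1)
site 1, node FGHPXY: FGHPY={A,G,T} ∩ X={G} → {G} (+0)
site 2, node GH: G={A} ∩ H={A} → {A} (+0)
site 2, node GHY: GH={A} ∪ Y={T} → {A,T} (+1)
site 2, node GHPY: GHY={A,T} ∩ P={A} → {A} (+0)
site 2, node FGHPY: F={G} ∪ GHPY={A} → {A,G} (+1)
site 2, node FGHPXY: FGHPY={A,G} ∩ X={A} → {A} (+0)
site 3, node GH: G={T} ∩ H={T} → {T} (+0)
site 3, node GHY: GH={T} ∪ Y={C} → {C,T} (+1)
site 3, node GHPY: GHY={C,T} ∩ P={T} → {T} (+0)
site 3, node FGHPY: F={C} ∪ GHPY={T} → {C,T} (+1)
site 3, node FGHPXY: FGHPY={C,T} ∩ X={C} → {C} (+0)
per-site changes: [3, 3, 2, 2]; total = 10

A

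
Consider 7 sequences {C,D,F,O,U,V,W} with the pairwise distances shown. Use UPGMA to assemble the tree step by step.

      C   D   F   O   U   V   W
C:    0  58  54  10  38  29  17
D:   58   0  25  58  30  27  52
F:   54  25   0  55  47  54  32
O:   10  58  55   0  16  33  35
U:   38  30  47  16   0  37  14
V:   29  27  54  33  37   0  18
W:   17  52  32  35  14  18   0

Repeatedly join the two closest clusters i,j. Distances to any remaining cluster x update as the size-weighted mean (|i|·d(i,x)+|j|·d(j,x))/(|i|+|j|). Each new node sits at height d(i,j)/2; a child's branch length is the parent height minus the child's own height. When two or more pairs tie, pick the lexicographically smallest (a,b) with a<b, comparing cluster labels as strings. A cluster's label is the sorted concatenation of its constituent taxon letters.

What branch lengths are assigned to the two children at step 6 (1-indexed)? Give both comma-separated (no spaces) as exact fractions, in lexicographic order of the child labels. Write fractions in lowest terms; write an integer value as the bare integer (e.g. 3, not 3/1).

349/40,217/20

step 1: merge (C,O) at d=10; branch lengths C→5, O→5; new cluster CO
  updated: d(CO,D)=58, d(CO,F)=109/2, d(CO,U)=27, d(CO,V)=31, d(CO,W)=26
step 2: merge (U,W) at d=14; branch lengths U→7, W→7; new cluster UW
  updated: d(CO,UW)=53/2, d(D,UW)=41, d(F,UW)=79/2, d(UW,V)=55/2
step 3: merge (D,F) at d=25; branch lengths D→25/2, F→25/2; new cluster DF
  updated: d(CO,DF)=225/4, d(DF,UW)=161/4, d(DF,V)=81/2
step 4: merge (CO,UW) at d=53/2; branch lengths CO→33/4, UW→25/4; new cluster COUW
  updated: d(COUW,DF)=193/4, d(COUW,V)=117/4
step 5: merge (COUW,V) at d=117/4; branch lengths COUW→11/8, V→117/8; new cluster COUVW
  updated: d(COUVW,DF)=467/10
step 6: merge (COUVW,DF) at d=467/10; branch lengths COUVW→349/40, DF→217/20; new cluster CDFOUVW
final tree: ((((C:5,O:5):33/4,(U:7,W:7):25/4):11/8,V:117/8):349/40,(D:25/2,F:25/2):217/20)
total length: 3963/40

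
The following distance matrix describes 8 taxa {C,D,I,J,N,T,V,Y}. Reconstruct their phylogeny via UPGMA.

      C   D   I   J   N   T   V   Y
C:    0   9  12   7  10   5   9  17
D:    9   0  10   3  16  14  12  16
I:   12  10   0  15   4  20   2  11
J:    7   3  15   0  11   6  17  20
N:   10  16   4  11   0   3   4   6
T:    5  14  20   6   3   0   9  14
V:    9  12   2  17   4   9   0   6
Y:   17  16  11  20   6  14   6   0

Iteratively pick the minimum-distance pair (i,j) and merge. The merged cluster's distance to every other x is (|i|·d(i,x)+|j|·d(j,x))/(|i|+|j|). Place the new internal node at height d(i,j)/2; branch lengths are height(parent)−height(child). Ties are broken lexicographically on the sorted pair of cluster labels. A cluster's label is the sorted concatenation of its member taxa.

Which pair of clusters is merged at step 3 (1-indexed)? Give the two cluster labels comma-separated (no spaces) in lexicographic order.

N,T

1. join I+V (d=2) ⇒ IV; edges |I|=1, |V|=1
  updated: d(C,IV)=21/2, d(D,IV)=11, d(IV,J)=16, d(IV,N)=4, d(IV,T)=29/2, d(IV,Y)=17/2
2. join D+J (d=3) ⇒ DJ; edges |D|=3/2, |J|=3/2
  updated: d(C,DJ)=8, d(DJ,IV)=27/2, d(DJ,N)=27/2, d(DJ,T)=10, d(DJ,Y)=18
3. join N+T (d=3) ⇒ NT; edges |N|=3/2, |T|=3/2
  updated: d(C,NT)=15/2, d(DJ,NT)=47/4, d(IV,NT)=37/4, d(NT,Y)=10
4. join C+NT (d=15/2) ⇒ CNT; edges |C|=15/4, |NT|=9/4
  updated: d(CNT,DJ)=21/2, d(CNT,IV)=29/3, d(CNT,Y)=37/3
5. join IV+Y (d=17/2) ⇒ IVY; edges |IV|=13/4, |Y|=17/4
  updated: d(CNT,IVY)=95/9, d(DJ,IVY)=15
6. join CNT+DJ (d=21/2) ⇒ CDJNT; edges |CNT|=3/2, |DJ|=15/4
  updated: d(CDJNT,IVY)=37/3
7. join CDJNT+IVY (d=37/3) ⇒ CDIJNTVY; edges |CDJNT|=11/12, |IVY|=23/12
final tree: (((C:15/4,(N:3/2,T:3/2):9/4):3/2,(D:3/2,J:3/2):15/4):11/12,((I:1,V:1):13/4,Y:17/4):23/12)
total length: 355/12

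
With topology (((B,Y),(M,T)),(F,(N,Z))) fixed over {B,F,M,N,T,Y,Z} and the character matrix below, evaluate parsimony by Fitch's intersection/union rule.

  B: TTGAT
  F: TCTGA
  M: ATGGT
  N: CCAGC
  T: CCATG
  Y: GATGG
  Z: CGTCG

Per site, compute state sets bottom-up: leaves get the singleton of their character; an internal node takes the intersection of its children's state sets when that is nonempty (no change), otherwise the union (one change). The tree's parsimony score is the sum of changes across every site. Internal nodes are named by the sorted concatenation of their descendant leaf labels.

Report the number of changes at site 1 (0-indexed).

[col 0] BY: children B:{T}, Y:{G} ∪→ {G,T}; cost 1
[col 0] MT: children M:{A}, T:{C} ∪→ {A,C}; cost 1
[col 0] BMTY: children BY:{G,T}, MT:{A,C} ∪→ {A,C,G,T}; cost 1
[col 0] NZ: children N:{C}, Z:{C} ∩→ {C}; cost 0
[col 0] FNZ: children F:{T}, NZ:{C} ∪→ {C,T}; cost 1
[col 0] BFMNTYZ: children BMTY:{A,C,G,T}, FNZ:{C,T} ∩→ {C,T}; cost 0
[col 1] BY: children B:{T}, Y:{A} ∪→ {A,T}; cost 1
[col 1] MT: children M:{T}, T:{C} ∪→ {C,T}; cost 1
[col 1] BMTY: children BY:{A,T}, MT:{C,T} ∩→ {T}; cost 0
[col 1] NZ: children N:{C}, Z:{G} ∪→ {C,G}; cost 1
[col 1] FNZ: children F:{C}, NZ:{C,G} ∩→ {C}; cost 0
[col 1] BFMNTYZ: children BMTY:{T}, FNZ:{C} ∪→ {C,T}; cost 1
[col 2] BY: children B:{G}, Y:{T} ∪→ {G,T}; cost 1
[col 2] MT: children M:{G}, T:{A} ∪→ {A,G}; cost 1
[col 2] BMTY: children BY:{G,T}, MT:{A,G} ∩→ {G}; cost 0
[col 2] NZ: children N:{A}, Z:{T} ∪→ {A,T}; cost 1
[col 2] FNZ: children F:{T}, NZ:{A,T} ∩→ {T}; cost 0
[col 2] BFMNTYZ: children BMTY:{G}, FNZ:{T} ∪→ {G,T}; cost 1
[col 3] BY: children B:{A}, Y:{G} ∪→ {A,G}; cost 1
[col 3] MT: children M:{G}, T:{T} ∪→ {G,T}; cost 1
[col 3] BMTY: children BY:{A,G}, MT:{G,T} ∩→ {G}; cost 0
[col 3] NZ: children N:{G}, Z:{C} ∪→ {C,G}; cost 1
[col 3] FNZ: children F:{G}, NZ:{C,G} ∩→ {G}; cost 0
[col 3] BFMNTYZ: children BMTY:{G}, FNZ:{G} ∩→ {G}; cost 0
[col 4] BY: children B:{T}, Y:{G} ∪→ {G,T}; cost 1
[col 4] MT: children M:{T}, T:{G} ∪→ {G,T}; cost 1
[col 4] BMTY: children BY:{G,T}, MT:{G,T} ∩→ {G,T}; cost 0
[col 4] NZ: children N:{C}, Z:{G} ∪→ {C,G}; cost 1
[col 4] FNZ: children F:{A}, NZ:{C,G} ∪→ {A,C,G}; cost 1
[col 4] BFMNTYZ: children BMTY:{G,T}, FNZ:{A,C,G} ∩→ {G}; cost 0
per-site changes: [4, 4, 4, 3, 4]; total = 19

4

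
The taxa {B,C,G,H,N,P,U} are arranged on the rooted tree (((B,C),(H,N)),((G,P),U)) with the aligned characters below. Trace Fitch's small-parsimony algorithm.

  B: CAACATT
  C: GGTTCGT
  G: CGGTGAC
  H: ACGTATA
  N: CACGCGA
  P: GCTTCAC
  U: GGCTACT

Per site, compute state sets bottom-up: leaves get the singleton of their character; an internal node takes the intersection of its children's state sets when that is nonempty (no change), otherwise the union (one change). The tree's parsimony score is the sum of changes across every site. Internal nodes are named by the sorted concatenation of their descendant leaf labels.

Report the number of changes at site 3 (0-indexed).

[col 0] BC: children B:{C}, C:{G} ∪→ {C,G}; cost 1
[col 0] HN: children H:{A}, N:{C} ∪→ {A,C}; cost 1
[col 0] BCHN: children BC:{C,G}, HN:{A,C} ∩→ {C}; cost 0
[col 0] GP: children G:{C}, P:{G} ∪→ {C,G}; cost 1
[col 0] GPU: children GP:{C,G}, U:{G} ∩→ {G}; cost 0
[col 0] BCGHNPU: children BCHN:{C}, GPU:{G} ∪→ {C,G}; cost 1
[col 1] BC: children B:{A}, C:{G} ∪→ {A,G}; cost 1
[col 1] HN: children H:{C}, N:{A} ∪→ {A,C}; cost 1
[col 1] BCHN: children BC:{A,G}, HN:{A,C} ∩→ {A}; cost 0
[col 1] GP: children G:{G}, P:{C} ∪→ {C,G}; cost 1
[col 1] GPU: children GP:{C,G}, U:{G} ∩→ {G}; cost 0
[col 1] BCGHNPU: children BCHN:{A}, GPU:{G} ∪→ {A,G}; cost 1
[col 2] BC: children B:{A}, C:{T} ∪→ {A,T}; cost 1
[col 2] HN: children H:{G}, N:{C} ∪→ {C,G}; cost 1
[col 2] BCHN: children BC:{A,T}, HN:{C,G} ∪→ {A,C,G,T}; cost 1
[col 2] GP: children G:{G}, P:{T} ∪→ {G,T}; cost 1
[col 2] GPU: children GP:{G,T}, U:{C} ∪→ {C,G,T}; cost 1
[col 2] BCGHNPU: children BCHN:{A,C,G,T}, GPU:{C,G,T} ∩→ {C,G,T}; cost 0
[col 3] BC: children B:{C}, C:{T} ∪→ {C,T}; cost 1
[col 3] HN: children H:{T}, N:{G} ∪→ {G,T}; cost 1
[col 3] BCHN: children BC:{C,T}, HN:{G,T} ∩→ {T}; cost 0
[col 3] GP: children G:{T}, P:{T} ∩→ {T}; cost 0
[col 3] GPU: children GP:{T}, U:{T} ∩→ {T}; cost 0
[col 3] BCGHNPU: children BCHN:{T}, GPU:{T} ∩→ {T}; cost 0
[col 4] BC: children B:{A}, C:{C} ∪→ {A,C}; cost 1
[col 4] HN: children H:{A}, N:{C} ∪→ {A,C}; cost 1
[col 4] BCHN: children BC:{A,C}, HN:{A,C} ∩→ {A,C}; cost 0
[col 4] GP: children G:{G}, P:{C} ∪→ {C,G}; cost 1
[col 4] GPU: children GP:{C,G}, U:{A} ∪→ {A,C,G}; cost 1
[col 4] BCGHNPU: children BCHN:{A,C}, GPU:{A,C,G} ∩→ {A,C}; cost 0
[col 5] BC: children B:{T}, C:{G} ∪→ {G,T}; cost 1
[col 5] HN: children H:{T}, N:{G} ∪→ {G,T}; cost 1
[col 5] BCHN: children BC:{G,T}, HN:{G,T} ∩→ {G,T}; cost 0
[col 5] GP: children G:{A}, P:{A} ∩→ {A}; cost 0
[col 5] GPU: children GP:{A}, U:{C} ∪→ {A,C}; cost 1
[col 5] BCGHNPU: children BCHN:{G,T}, GPU:{A,C} ∪→ {A,C,G,T}; cost 1
[col 6] BC: children B:{T}, C:{T} ∩→ {T}; cost 0
[col 6] HN: children H:{A}, N:{A} ∩→ {A}; cost 0
[col 6] BCHN: children BC:{T}, HN:{A} ∪→ {A,T}; cost 1
[col 6] GP: children G:{C}, P:{C} ∩→ {C}; cost 0
[col 6] GPU: children GP:{C}, U:{T} ∪→ {C,T}; cost 1
[col 6] BCGHNPU: children BCHN:{A,T}, GPU:{C,T} ∩→ {T}; cost 0
per-site changes: [4, 4, 5, 2, 4, 4, 2]; total = 25

2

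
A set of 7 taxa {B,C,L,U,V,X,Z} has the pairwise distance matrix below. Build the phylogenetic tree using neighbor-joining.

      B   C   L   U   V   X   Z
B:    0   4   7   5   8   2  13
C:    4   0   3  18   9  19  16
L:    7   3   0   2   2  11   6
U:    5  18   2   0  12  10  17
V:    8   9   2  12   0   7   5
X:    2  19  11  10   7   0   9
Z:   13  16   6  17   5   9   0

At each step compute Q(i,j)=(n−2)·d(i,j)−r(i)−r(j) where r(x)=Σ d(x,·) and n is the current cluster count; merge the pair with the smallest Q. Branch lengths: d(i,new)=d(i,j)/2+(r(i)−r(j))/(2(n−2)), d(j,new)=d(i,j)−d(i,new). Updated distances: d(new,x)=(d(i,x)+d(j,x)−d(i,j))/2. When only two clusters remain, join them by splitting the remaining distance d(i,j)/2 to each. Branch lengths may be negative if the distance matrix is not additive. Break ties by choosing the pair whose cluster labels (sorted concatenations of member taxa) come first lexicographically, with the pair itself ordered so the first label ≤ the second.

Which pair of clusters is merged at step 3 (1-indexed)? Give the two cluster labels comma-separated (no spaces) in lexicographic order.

step 1: merge (B,C) at d=4, Q=-88; branch lengths B→-1, C→5; new cluster BC
  updated: d(BC,L)=3, d(BC,U)=19/2, d(BC,V)=13/2, d(BC,X)=17/2, d(BC,Z)=25/2
step 2: merge (L,U) at d=2, Q=-133/2; branch lengths L→-37/16, U→69/16; new cluster LU
  updated: d(BC,LU)=21/4, d(LU,V)=6, d(LU,X)=19/2, d(LU,Z)=21/2
step 3: merge (BC,LU) at d=21/4, Q=-193/4; branch lengths BC→23/8, LU→19/8; new cluster BCLU
  updated: d(BCLU,V)=29/8, d(BCLU,X)=51/8, d(BCLU,Z)=71/8
step 4: merge (BCLU,X) at d=51/8, Q=-57/2; branch lengths BCLU→37/16, X→65/16; new cluster BCLUX
  updated: d(BCLUX,V)=17/8, d(BCLUX,Z)=23/4
step 5: merge (BCLUX,V) at d=17/8, Q=-103/8; branch lengths BCLUX→23/16, V→11/16; new cluster BCLUVX
  updated: d(BCLUVX,Z)=69/16
step 6: merge (BCLUVX,Z) at d=69/16; branch lengths BCLUVX→69/32, Z→69/32; new cluster BCLUVXZ
final tree: (((((B:-1,C:5):23/8,(L:-37/16,U:69/16):19/8):37/16,X:65/16):23/16,V:11/16):69/32,Z:69/32)
total length: 385/16

BC,LU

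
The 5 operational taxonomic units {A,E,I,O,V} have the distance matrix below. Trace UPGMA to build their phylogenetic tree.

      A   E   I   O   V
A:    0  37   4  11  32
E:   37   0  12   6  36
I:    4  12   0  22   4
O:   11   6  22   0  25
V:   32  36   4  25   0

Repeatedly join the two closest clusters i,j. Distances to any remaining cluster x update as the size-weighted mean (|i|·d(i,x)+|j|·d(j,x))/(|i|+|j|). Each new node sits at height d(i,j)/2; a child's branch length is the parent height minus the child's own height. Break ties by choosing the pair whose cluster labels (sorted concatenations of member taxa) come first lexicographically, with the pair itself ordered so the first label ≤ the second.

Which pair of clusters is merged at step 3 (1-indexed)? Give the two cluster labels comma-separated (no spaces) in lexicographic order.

1. join A+I (d=4) ⇒ AI; edges |A|=2, |I|=2
  updated: d(AI,E)=49/2, d(AI,O)=33/2, d(AI,V)=18
2. join E+O (d=6) ⇒ EO; edges |E|=3, |O|=3
  updated: d(AI,EO)=41/2, d(EO,V)=61/2
3. join AI+V (d=18) ⇒ AIV; edges |AI|=7, |V|=9
  updated: d(AIV,EO)=143/6
4. join AIV+EO (d=143/6) ⇒ AEIOV; edges |AIV|=35/12, |EO|=107/12
final tree: (((A:2,I:2):7,V:9):35/12,(E:3,O:3):107/12)
total length: 227/6

AI,V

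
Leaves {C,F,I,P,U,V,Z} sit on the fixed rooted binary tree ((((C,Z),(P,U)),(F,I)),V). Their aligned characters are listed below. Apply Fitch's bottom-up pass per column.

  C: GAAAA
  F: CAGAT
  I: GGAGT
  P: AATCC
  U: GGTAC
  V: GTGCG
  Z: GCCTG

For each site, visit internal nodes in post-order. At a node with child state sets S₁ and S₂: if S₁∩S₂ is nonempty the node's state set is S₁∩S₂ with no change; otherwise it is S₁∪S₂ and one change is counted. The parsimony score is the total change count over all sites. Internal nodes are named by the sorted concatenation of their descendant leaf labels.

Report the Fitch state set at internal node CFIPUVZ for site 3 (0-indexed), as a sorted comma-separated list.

[col 0] CZ: children C:{G}, Z:{G} ∩→ {G}; cost 0
[col 0] PU: children P:{A}, U:{G} ∪→ {A,G}; cost 1
[col 0] CPUZ: children CZ:{G}, PU:{A,G} ∩→ {G}; cost 0
[col 0] FI: children F:{C}, I:{G} ∪→ {C,G}; cost 1
[col 0] CFIPUZ: children CPUZ:{G}, FI:{C,G} ∩→ {G}; cost 0
[col 0] CFIPUVZ: children CFIPUZ:{G}, V:{G} ∩→ {G}; cost 0
[col 1] CZ: children C:{A}, Z:{C} ∪→ {A,C}; cost 1
[col 1] PU: children P:{A}, U:{G} ∪→ {A,G}; cost 1
[col 1] CPUZ: children CZ:{A,C}, PU:{A,G} ∩→ {A}; cost 0
[col 1] FI: children F:{A}, I:{G} ∪→ {A,G}; cost 1
[col 1] CFIPUZ: children CPUZ:{A}, FI:{A,G} ∩→ {A}; cost 0
[col 1] CFIPUVZ: children CFIPUZ:{A}, V:{T} ∪→ {A,T}; cost 1
[col 2] CZ: children C:{A}, Z:{C} ∪→ {A,C}; cost 1
[col 2] PU: children P:{T}, U:{T} ∩→ {T}; cost 0
[col 2] CPUZ: children CZ:{A,C}, PU:{T} ∪→ {A,C,T}; cost 1
[col 2] FI: children F:{G}, I:{A} ∪→ {A,G}; cost 1
[col 2] CFIPUZ: children CPUZ:{A,C,T}, FI:{A,G} ∩→ {A}; cost 0
[col 2] CFIPUVZ: children CFIPUZ:{A}, V:{G} ∪→ {A,G}; cost 1
[col 3] CZ: children C:{A}, Z:{T} ∪→ {A,T}; cost 1
[col 3] PU: children P:{C}, U:{A} ∪→ {A,C}; cost 1
[col 3] CPUZ: children CZ:{A,T}, PU:{A,C} ∩→ {A}; cost 0
[col 3] FI: children F:{A}, I:{G} ∪→ {A,G}; cost 1
[col 3] CFIPUZ: children CPUZ:{A}, FI:{A,G} ∩→ {A}; cost 0
[col 3] CFIPUVZ: children CFIPUZ:{A}, V:{C} ∪→ {A,C}; cost 1
[col 4] CZ: children C:{A}, Z:{G} ∪→ {A,G}; cost 1
[col 4] PU: children P:{C}, U:{C} ∩→ {C}; cost 0
[col 4] CPUZ: children CZ:{A,G}, PU:{C} ∪→ {A,C,G}; cost 1
[col 4] FI: children F:{T}, I:{T} ∩→ {T}; cost 0
[col 4] CFIPUZ: children CPUZ:{A,C,G}, FI:{T} ∪→ {A,C,G,T}; cost 1
[col 4] CFIPUVZ: children CFIPUZ:{A,C,G,T}, V:{G} ∩→ {G}; cost 0
per-site changes: [2, 4, 4, 4, 3]; total = 17

A,C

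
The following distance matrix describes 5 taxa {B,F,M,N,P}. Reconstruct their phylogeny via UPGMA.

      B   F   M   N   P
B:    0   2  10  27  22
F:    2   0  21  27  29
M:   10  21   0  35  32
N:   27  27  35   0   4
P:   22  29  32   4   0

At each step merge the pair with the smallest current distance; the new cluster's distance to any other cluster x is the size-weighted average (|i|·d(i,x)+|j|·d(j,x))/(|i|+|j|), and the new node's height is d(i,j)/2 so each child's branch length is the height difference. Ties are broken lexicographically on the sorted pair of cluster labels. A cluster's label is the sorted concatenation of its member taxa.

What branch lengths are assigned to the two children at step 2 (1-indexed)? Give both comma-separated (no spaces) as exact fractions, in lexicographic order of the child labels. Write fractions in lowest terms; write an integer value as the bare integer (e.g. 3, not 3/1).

step 1: merge (B,F) at d=2; branch lengths B→1, F→1; new cluster BF
  updated: d(BF,M)=31/2, d(BF,N)=27, d(BF,P)=51/2
step 2: merge (N,P) at d=4; branch lengths N→2, P→2; new cluster NP
  updated: d(BF,NP)=105/4, d(M,NP)=67/2
step 3: merge (BF,M) at d=31/2; branch lengths BF→27/4, M→31/4; new cluster BFM
  updated: d(BFM,NP)=86/3
step 4: merge (BFM,NP) at d=86/3; branch lengths BFM→79/12, NP→37/3; new cluster BFMNP
final tree: (((B:1,F:1):27/4,M:31/4):79/12,(N:2,P:2):37/3)
total length: 473/12

2,2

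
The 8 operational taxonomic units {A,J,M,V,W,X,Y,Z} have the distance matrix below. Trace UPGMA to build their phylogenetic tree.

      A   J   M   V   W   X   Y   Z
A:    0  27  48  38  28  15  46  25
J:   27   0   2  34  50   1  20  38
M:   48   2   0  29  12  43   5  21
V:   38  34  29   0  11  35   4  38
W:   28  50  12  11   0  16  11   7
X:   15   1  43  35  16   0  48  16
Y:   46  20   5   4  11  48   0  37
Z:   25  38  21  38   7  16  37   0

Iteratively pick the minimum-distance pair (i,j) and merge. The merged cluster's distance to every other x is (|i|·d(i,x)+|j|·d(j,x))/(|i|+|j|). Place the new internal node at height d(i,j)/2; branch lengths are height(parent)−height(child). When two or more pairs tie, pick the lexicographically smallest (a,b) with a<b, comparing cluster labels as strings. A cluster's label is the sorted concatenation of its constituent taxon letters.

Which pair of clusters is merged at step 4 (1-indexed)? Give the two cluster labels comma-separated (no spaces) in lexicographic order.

1. join J+X (d=1) ⇒ JX; edges |J|=1/2, |X|=1/2
  updated: d(A,JX)=21, d(JX,M)=45/2, d(JX,V)=69/2, d(JX,W)=33, d(JX,Y)=34, d(JX,Z)=27
2. join V+Y (d=4) ⇒ VY; edges |V|=2, |Y|=2
  updated: d(A,VY)=42, d(JX,VY)=137/4, d(M,VY)=17, d(VY,W)=11, d(VY,Z)=75/2
3. join W+Z (d=7) ⇒ WZ; edges |W|=7/2, |Z|=7/2
  updated: d(A,WZ)=53/2, d(JX,WZ)=30, d(M,WZ)=33/2, d(VY,WZ)=97/4
4. join M+WZ (d=33/2) ⇒ MWZ; edges |M|=33/4, |WZ|=19/4
  updated: d(A,MWZ)=101/3, d(JX,MWZ)=55/2, d(MWZ,VY)=131/6
5. join A+JX (d=21) ⇒ AJX; edges |A|=21/2, |JX|=10
  updated: d(AJX,MWZ)=266/9, d(AJX,VY)=221/6
6. join MWZ+VY (d=131/6) ⇒ MVWYZ; edges |MWZ|=8/3, |VY|=107/12
  updated: d(AJX,MVWYZ)=487/15
7. join AJX+MVWYZ (d=487/15) ⇒ AJMVWXYZ; edges |AJX|=86/15, |MVWYZ|=319/60
final tree: ((A:21/2,(J:1/2,X:1/2):10):86/15,((M:33/4,(W:7/2,Z:7/2):19/4):8/3,(V:2,Y:2):107/12):319/60)
total length: 1022/15

M,WZ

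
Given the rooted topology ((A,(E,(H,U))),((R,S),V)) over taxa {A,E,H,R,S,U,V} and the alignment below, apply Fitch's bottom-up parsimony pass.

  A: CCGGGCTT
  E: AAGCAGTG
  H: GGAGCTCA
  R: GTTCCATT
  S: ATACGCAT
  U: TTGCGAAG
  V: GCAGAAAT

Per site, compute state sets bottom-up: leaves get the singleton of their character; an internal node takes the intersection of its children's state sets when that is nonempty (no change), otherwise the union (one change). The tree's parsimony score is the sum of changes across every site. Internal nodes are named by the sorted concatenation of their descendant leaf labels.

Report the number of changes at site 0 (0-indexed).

site 0, node HU: H={G} ∪ U={T} → {G,T} (+1)
site 0, node EHU: E={A} ∪ HU={G,T} → {A,G,T} (+1)
site 0, node AEHU: A={C} ∪ EHU={A,G,T} → {A,C,G,T} (+1)
site 0, node RS: R={G} ∪ S={A} → {A,G} (+1)
site 0, node RSV: RS={A,G} ∩ V={G} → {G} (+0)
site 0, node AEHRSUV: AEHU={A,C,G,T} ∩ RSV={G} → {G} (+0)
site 1, node HU: H={G} ∪ U={T} → {G,T} (+1)
site 1, node EHU: E={A} ∪ HU={G,T} → {A,G,T} (+1)
site 1, node AEHU: A={C} ∪ EHU={A,G,T} → {A,C,G,T} (+1)
site 1, node RS: R={T} ∩ S={T} → {T} (+0)
site 1, node RSV: RS={T} ∪ V={C} → {C,T} (+1)
site 1, node AEHRSUV: AEHU={A,C,G,T} ∩ RSV={C,T} → {C,T} (+0)
site 2, node HU: H={A} ∪ U={G} → {A,G} (+1)
site 2, node EHU: E={G} ∩ HU={A,G} → {G} (+0)
site 2, node AEHU: A={G} ∩ EHU={G} → {G} (+0)
site 2, node RS: R={T} ∪ S={A} → {A,T} (+1)
site 2, node RSV: RS={A,T} ∩ V={A} → {A} (+0)
site 2, node AEHRSUV: AEHU={G} ∪ RSV={A} → {A,G} (+1)
site 3, node HU: H={G} ∪ U={C} → {C,G} (+1)
site 3, node EHU: E={C} ∩ HU={C,G} → {C} (+0)
site 3, node AEHU: A={G} ∪ EHU={C} → {C,G} (+1)
site 3, node RS: R={C} ∩ S={C} → {C} (+0)
site 3, node RSV: RS={C} ∪ V={G} → {C,G} (+1)
site 3, node AEHRSUV: AEHU={C,G} ∩ RSV={C,G} → {C,G} (+0)
site 4, node HU: H={C} ∪ U={G} → {C,G} (+1)
site 4, node EHU: E={A} ∪ HU={C,G} → {A,C,G} (+1)
site 4, node AEHU: A={G} ∩ EHU={A,C,G} → {G} (+0)
site 4, node RS: R={C} ∪ S={G} → {C,G} (+1)
site 4, node RSV: RS={C,G} ∪ V={A} → {A,C,G} (+1)
site 4, node AEHRSUV: AEHU={G} ∩ RSV={A,C,G} → {G} (+0)
site 5, node HU: H={T} ∪ U={A} → {A,T} (+1)
site 5, node EHU: E={G} ∪ HU={A,T} → {A,G,T} (+1)
site 5, node AEHU: A={C} ∪ EHU={A,G,T} → {A,C,G,T} (+1)
site 5, node RS: R={A} ∪ S={C} → {A,C} (+1)
site 5, node RSV: RS={A,C} ∩ V={A} → {A} (+0)
site 5, node AEHRSUV: AEHU={A,C,G,T} ∩ RSV={A} → {A} (+0)
site 6, node HU: H={C} ∪ U={A} → {A,C} (+1)
site 6, node EHU: E={T} ∪ HU={A,C} → {A,C,T} (+1)
site 6, node AEHU: A={T} ∩ EHU={A,C,T} → {T} (+0)
site 6, node RS: R={T} ∪ S={A} → {A,T} (+1)
site 6, node RSV: RS={A,T} ∩ V={A} → {A} (+0)
site 6, node AEHRSUV: AEHU={T} ∪ RSV={A} → {A,T} (+1)
site 7, node HU: H={A} ∪ U={G} → {A,G} (+1)
site 7, node EHU: E={G} ∩ HU={A,G} → {G} (+0)
site 7, node AEHU: A={T} ∪ EHU={G} → {G,T} (+1)
site 7, node RS: R={T} ∩ S={T} → {T} (+0)
site 7, node RSV: RS={T} ∩ V={T} → {T} (+0)
site 7, node AEHRSUV: AEHU={G,T} ∩ RSV={T} → {T} (+0)
per-site changes: [4, 4, 3, 3, 4, 4, 4, 2]; total = 28

4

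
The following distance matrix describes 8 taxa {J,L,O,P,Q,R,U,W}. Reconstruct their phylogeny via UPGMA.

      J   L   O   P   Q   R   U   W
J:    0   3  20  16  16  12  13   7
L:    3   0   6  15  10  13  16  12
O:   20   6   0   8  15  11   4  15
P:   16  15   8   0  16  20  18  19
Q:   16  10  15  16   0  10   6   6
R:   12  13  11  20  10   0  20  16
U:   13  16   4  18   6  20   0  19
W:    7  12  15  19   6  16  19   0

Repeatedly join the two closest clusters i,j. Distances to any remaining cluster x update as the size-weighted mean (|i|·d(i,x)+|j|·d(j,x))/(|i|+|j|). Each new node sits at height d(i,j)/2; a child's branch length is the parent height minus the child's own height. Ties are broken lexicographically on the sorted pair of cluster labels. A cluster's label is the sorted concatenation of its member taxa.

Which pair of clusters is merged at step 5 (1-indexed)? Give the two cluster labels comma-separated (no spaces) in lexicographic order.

JLQW,R

iteration 1: select J,L (d=3); attach at lengths (3/2, 3/2); label the merged cluster JL
  updated: d(JL,O)=13, d(JL,P)=31/2, d(JL,Q)=13, d(JL,R)=25/2, d(JL,U)=29/2, d(JL,W)=19/2
iteration 2: select O,U (d=4); attach at lengths (2, 2); label the merged cluster OU
  updated: d(JL,OU)=55/4, d(OU,P)=13, d(OU,Q)=21/2, d(OU,R)=31/2, d(OU,W)=17
iteration 3: select Q,W (d=6); attach at lengths (3, 3); label the merged cluster QW
  updated: d(JL,QW)=45/4, d(OU,QW)=55/4, d(P,QW)=35/2, d(QW,R)=13
iteration 4: select JL,QW (d=45/4); attach at lengths (33/8, 21/8); label the merged cluster JLQW
  updated: d(JLQW,OU)=55/4, d(JLQW,P)=33/2, d(JLQW,R)=51/4
iteration 5: select JLQW,R (d=51/4); attach at lengths (3/4, 51/8); label the merged cluster JLQRW
  updated: d(JLQRW,OU)=141/10, d(JLQRW,P)=86/5
iteration 6: select OU,P (d=13); attach at lengths (9/2, 13/2); label the merged cluster OPU
  updated: d(JLQRW,OPU)=227/15
iteration 7: select JLQRW,OPU (d=227/15); attach at lengths (143/120, 16/15); label the merged cluster JLOPQRUW
final tree: ((((J:3/2,L:3/2):33/8,(Q:3,W:3):21/8):3/4,R:51/8):143/120,((O:2,U:2):9/2,P:13/2):16/15)
total length: 602/15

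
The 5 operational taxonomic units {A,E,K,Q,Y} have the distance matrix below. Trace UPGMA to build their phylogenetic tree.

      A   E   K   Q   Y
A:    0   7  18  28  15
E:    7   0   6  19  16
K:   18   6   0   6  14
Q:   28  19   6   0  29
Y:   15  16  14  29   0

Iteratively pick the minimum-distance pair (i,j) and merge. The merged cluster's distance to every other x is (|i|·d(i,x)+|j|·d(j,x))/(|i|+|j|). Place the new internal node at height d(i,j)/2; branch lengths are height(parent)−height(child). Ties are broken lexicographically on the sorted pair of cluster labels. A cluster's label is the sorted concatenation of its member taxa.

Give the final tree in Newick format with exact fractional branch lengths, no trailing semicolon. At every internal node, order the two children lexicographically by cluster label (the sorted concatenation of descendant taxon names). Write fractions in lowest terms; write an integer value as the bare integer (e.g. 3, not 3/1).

step 1: merge (E,K) at d=6; branch lengths E→3, K→3; new cluster EK
  updated: d(A,EK)=25/2, d(EK,Q)=25/2, d(EK,Y)=15
step 2: merge (A,EK) at d=25/2; branch lengths A→25/4, EK→13/4; new cluster AEK
  updated: d(AEK,Q)=53/3, d(AEK,Y)=15
step 3: merge (AEK,Y) at d=15; branch lengths AEK→5/4, Y→15/2; new cluster AEKY
  updated: d(AEKY,Q)=41/2
step 4: merge (AEKY,Q) at d=41/2; branch lengths AEKY→11/4, Q→41/4; new cluster AEKQY
final tree: (((A:25/4,(E:3,K:3):13/4):5/4,Y:15/2):11/4,Q:41/4)
total length: 149/4

(((A:25/4,(E:3,K:3):13/4):5/4,Y:15/2):11/4,Q:41/4)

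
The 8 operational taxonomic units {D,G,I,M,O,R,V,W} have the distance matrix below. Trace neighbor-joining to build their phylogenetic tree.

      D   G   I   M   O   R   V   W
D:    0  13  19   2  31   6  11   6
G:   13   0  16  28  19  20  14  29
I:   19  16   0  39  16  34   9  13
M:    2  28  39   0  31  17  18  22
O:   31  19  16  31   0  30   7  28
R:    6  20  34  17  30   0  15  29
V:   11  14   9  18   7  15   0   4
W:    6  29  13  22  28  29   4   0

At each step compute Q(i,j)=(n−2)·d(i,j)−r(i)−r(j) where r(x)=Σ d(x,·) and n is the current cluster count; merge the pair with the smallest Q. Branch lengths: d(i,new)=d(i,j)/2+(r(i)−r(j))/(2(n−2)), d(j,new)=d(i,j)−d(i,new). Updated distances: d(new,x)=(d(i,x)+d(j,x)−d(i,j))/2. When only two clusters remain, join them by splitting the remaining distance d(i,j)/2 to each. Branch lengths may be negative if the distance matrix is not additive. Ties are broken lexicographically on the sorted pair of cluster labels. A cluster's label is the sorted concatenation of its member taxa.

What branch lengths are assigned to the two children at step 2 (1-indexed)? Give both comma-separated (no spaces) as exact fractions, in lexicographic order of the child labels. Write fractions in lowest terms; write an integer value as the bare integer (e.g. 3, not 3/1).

57/20,153/20

iteration 1: select D,M (d=2, Q=-233); attach at lengths (-19/4, 27/4); label the merged cluster DM
  updated: d(DM,G)=39/2, d(DM,I)=28, d(DM,O)=30, d(DM,R)=21/2, d(DM,V)=27/2, d(DM,W)=13
iteration 2: select DM,R (d=21/2, Q=-401/2); attach at lengths (57/20, 153/20); label the merged cluster DMR
  updated: d(DMR,G)=29/2, d(DMR,I)=103/4, d(DMR,O)=99/4, d(DMR,V)=9, d(DMR,W)=63/4
iteration 3: select DMR,G (d=29/2, Q=-497/4); attach at lengths (221/32, 243/32); label the merged cluster DGMR
  updated: d(DGMR,I)=109/8, d(DGMR,O)=117/8, d(DGMR,V)=17/4, d(DGMR,W)=121/8
iteration 4: select I,W (d=13, Q=-291/4); attach at lengths (61/12, 95/12); label the merged cluster IW
  updated: d(DGMR,IW)=63/8, d(IW,O)=31/2, d(IW,V)=0
iteration 5: select DGMR,O (d=117/8, Q=-277/8); attach at lengths (151/32, 317/32); label the merged cluster DGMOR
  updated: d(DGMOR,IW)=35/8, d(DGMOR,V)=-27/16
iteration 6: select DGMOR,IW (d=35/8, Q=-43/16); attach at lengths (43/32, 97/32); label the merged cluster DGIMORW
  updated: d(DGIMORW,V)=-97/32
iteration 7: select DGIMORW,V (d=-97/32); attach at lengths (-97/64, -97/64); label the merged cluster DGIMORVW
final tree: ((((((D:-19/4,M:27/4):57/20,R:153/20):221/32,G:243/32):151/32,O:317/32):43/32,(I:61/12,W:95/12):97/32):-97/64,V:-97/64)
total length: 1791/32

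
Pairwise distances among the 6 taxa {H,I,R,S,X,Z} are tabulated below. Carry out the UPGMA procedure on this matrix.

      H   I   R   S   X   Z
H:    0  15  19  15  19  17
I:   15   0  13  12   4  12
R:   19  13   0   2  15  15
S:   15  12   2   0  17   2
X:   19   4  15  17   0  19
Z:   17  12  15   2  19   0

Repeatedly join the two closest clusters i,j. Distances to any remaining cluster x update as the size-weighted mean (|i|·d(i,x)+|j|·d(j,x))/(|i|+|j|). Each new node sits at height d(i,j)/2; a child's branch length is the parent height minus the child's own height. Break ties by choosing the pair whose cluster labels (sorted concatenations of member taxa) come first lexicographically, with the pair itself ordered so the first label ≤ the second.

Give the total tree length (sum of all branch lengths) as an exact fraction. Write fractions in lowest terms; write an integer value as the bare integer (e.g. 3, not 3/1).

step 1: merge (R,S) at d=2; branch lengths R→1, S→1; new cluster RS
  updated: d(H,RS)=17, d(I,RS)=25/2, d(RS,X)=16, d(RS,Z)=17/2
step 2: merge (I,X) at d=4; branch lengths I→2, X→2; new cluster IX
  updated: d(H,IX)=17, d(IX,RS)=57/4, d(IX,Z)=31/2
step 3: merge (RS,Z) at d=17/2; branch lengths RS→13/4, Z→17/4; new cluster RSZ
  updated: d(H,RSZ)=17, d(IX,RSZ)=44/3
step 4: merge (IX,RSZ) at d=44/3; branch lengths IX→16/3, RSZ→37/12; new cluster IRSXZ
  updated: d(H,IRSXZ)=17
step 5: merge (H,IRSXZ) at d=17; branch lengths H→17/2, IRSXZ→7/6; new cluster HIRSXZ
final tree: (H:17/2,((I:2,X:2):16/3,((R:1,S:1):13/4,Z:17/4):37/12):7/6)
total length: 379/12

379/12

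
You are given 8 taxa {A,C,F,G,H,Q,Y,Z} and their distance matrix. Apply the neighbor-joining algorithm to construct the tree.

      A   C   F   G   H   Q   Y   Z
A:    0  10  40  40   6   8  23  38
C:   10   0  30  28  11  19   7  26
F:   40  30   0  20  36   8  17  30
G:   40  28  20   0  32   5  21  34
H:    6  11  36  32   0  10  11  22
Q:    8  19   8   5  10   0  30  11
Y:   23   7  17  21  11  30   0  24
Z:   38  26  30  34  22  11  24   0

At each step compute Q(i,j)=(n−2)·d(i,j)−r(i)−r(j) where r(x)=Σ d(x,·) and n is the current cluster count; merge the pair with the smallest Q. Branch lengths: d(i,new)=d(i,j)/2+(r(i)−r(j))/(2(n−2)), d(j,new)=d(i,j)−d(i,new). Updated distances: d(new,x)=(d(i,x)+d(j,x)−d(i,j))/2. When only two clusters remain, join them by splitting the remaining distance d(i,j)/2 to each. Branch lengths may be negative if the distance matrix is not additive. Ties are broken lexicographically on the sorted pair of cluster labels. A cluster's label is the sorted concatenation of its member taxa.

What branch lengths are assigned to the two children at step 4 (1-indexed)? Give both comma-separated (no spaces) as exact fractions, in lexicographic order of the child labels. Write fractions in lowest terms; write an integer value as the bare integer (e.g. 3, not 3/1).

41/6,79/6

iteration 1: select A,H (d=6, Q=-257); attach at lengths (73/12, -1/12); label the merged cluster AH
  updated: d(AH,C)=15/2, d(AH,F)=35, d(AH,G)=33, d(AH,Q)=6, d(AH,Y)=14, d(AH,Z)=27
iteration 2: select AH,C (d=15/2, Q=-405/2); attach at lengths (17/4, 13/4); label the merged cluster ACH
  updated: d(ACH,F)=115/4, d(ACH,G)=107/4, d(ACH,Q)=35/4, d(ACH,Y)=27/4, d(ACH,Z)=91/4
iteration 3: select ACH,Y (d=27/4, Q=-331/2); attach at lengths (11/4, 4); label the merged cluster ACHY
  updated: d(ACHY,F)=39/2, d(ACHY,G)=41/2, d(ACHY,Q)=16, d(ACHY,Z)=20
iteration 4: select ACHY,Z (d=20, Q=-111); attach at lengths (41/6, 79/6); label the merged cluster ACHYZ
  updated: d(ACHYZ,F)=59/4, d(ACHYZ,G)=69/4, d(ACHYZ,Q)=7/2
iteration 5: select ACHYZ,F (d=59/4, Q=-195/4); attach at lengths (89/16, 147/16); label the merged cluster ACFHYZ
  updated: d(ACFHYZ,G)=45/4, d(ACFHYZ,Q)=-13/8
iteration 6: select ACFHYZ,G (d=45/4, Q=-117/8); attach at lengths (37/16, 143/16); label the merged cluster ACFGHYZ
  updated: d(ACFGHYZ,Q)=-63/16
iteration 7: select ACFGHYZ,Q (d=-63/16); attach at lengths (-63/32, -63/32); label the merged cluster ACFGHQYZ
final tree: (((((((A:73/12,H:-1/12):17/4,C:13/4):11/4,Y:4):41/6,Z:79/6):89/16,F:147/16):37/16,G:143/16):-63/32,Q:-63/32)
total length: 997/16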